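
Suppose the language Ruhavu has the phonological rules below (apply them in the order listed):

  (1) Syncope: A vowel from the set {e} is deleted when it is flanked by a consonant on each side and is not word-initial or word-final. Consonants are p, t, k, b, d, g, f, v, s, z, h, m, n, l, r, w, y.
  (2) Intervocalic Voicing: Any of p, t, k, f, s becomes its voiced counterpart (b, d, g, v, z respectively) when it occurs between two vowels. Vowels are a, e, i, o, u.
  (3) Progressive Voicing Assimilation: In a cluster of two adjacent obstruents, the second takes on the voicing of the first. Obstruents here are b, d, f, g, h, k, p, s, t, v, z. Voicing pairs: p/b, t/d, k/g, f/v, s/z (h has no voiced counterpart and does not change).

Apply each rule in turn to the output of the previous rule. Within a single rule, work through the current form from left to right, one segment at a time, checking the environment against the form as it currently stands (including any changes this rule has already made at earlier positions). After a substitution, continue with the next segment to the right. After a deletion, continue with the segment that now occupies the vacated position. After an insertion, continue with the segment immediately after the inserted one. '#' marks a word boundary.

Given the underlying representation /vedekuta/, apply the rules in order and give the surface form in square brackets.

[vdguda]

(1) Syncope: [vedekuta] → [vdkuta]
(2) Intervocalic Voicing: [vdkuta] → [vdkuda]
(3) Progressive Voicing Assimilation: [vdkuda] → [vdguda]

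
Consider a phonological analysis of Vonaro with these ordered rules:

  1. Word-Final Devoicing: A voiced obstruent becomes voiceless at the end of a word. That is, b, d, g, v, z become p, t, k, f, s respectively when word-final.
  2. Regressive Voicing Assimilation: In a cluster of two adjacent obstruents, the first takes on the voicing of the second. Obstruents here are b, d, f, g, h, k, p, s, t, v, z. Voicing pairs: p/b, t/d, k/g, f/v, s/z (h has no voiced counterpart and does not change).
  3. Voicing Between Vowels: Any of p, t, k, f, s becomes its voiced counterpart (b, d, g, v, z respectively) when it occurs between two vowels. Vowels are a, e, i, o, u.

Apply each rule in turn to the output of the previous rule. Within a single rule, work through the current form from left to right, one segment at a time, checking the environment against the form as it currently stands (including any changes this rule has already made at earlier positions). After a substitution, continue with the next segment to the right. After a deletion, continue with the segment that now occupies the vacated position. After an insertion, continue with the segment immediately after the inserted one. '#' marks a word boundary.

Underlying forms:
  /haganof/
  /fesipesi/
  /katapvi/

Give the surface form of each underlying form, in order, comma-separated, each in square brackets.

/haganof/:
  1 Word-Final Devoicing: no change — [haganof]
  2 Regressive Voicing Assimilation: no change — [haganof]
  3 Voicing Between Vowels: no change — [haganof]
/fesipesi/:
  1 Word-Final Devoicing: no change — [fesipesi]
  2 Regressive Voicing Assimilation: no change — [fesipesi]
  3 Voicing Between Vowels: [fesipesi] → [fezibezi]
/katapvi/:
  1 Word-Final Devoicing: no change — [katapvi]
  2 Regressive Voicing Assimilation: [katapvi] → [katabvi]
  3 Voicing Between Vowels: [katabvi] → [kadabvi]

[haganof], [fezibezi], [kadabvi]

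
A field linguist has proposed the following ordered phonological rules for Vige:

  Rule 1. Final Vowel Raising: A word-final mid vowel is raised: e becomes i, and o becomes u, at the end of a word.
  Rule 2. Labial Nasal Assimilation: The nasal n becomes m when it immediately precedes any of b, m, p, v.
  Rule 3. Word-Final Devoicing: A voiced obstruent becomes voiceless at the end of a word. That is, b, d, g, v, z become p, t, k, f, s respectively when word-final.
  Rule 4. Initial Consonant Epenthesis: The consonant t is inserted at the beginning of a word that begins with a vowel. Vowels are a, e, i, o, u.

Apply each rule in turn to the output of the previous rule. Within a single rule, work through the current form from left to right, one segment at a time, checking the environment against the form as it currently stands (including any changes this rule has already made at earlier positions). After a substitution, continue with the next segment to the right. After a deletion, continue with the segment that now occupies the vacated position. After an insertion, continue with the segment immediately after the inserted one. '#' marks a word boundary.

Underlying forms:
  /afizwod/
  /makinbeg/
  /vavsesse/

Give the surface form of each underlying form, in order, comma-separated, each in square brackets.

/afizwod/:
  Rule 1 Final Vowel Raising: no change — [afizwod]
  Rule 2 Labial Nasal Assimilation: no change — [afizwod]
  Rule 3 Word-Final Devoicing: [afizwod] → [afizwot]
  Rule 4 Initial Consonant Epenthesis: [afizwot] → [tafizwot]
/makinbeg/:
  Rule 1 Final Vowel Raising: no change — [makinbeg]
  Rule 2 Labial Nasal Assimilation: [makinbeg] → [makimbeg]
  Rule 3 Word-Final Devoicing: [makimbeg] → [makimbek]
  Rule 4 Initial Consonant Epenthesis: no change — [makimbek]
/vavsesse/:
  Rule 1 Final Vowel Raising: [vavsesse] → [vavsessi]
  Rule 2 Labial Nasal Assimilation: no change — [vavsessi]
  Rule 3 Word-Final Devoicing: no change — [vavsessi]
  Rule 4 Initial Consonant Epenthesis: no change — [vavsessi]

[tafizwot], [makimbek], [vavsessi]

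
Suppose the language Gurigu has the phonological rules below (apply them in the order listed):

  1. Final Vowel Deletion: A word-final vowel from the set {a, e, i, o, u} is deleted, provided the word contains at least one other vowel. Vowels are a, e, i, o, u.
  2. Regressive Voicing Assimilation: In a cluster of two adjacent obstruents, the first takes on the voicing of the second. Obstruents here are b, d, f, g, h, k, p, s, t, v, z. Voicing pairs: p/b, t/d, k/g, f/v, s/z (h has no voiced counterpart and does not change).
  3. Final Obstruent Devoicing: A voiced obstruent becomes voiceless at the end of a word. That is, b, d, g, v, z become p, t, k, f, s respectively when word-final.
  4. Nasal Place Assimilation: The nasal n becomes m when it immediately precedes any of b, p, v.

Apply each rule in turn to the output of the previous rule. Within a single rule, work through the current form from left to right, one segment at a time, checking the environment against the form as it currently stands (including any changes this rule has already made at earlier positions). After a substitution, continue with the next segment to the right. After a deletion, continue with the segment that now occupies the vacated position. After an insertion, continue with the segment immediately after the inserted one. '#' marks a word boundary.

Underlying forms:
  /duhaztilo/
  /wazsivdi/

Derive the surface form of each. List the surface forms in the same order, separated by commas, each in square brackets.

/duhaztilo/:
  1 Final Vowel Deletion: [duhaztilo] → [duhaztil]
  2 Regressive Voicing Assimilation: [duhaztil] → [duhastil]
  3 Final Obstruent Devoicing: no change — [duhastil]
  4 Nasal Place Assimilation: no change — [duhastil]
/wazsivdi/:
  1 Final Vowel Deletion: [wazsivdi] → [wazsivd]
  2 Regressive Voicing Assimilation: [wazsivd] → [wassivd]
  3 Final Obstruent Devoicing: [wassivd] → [wassivt]
  4 Nasal Place Assimilation: no change — [wassivt]

[duhastil], [wassivt]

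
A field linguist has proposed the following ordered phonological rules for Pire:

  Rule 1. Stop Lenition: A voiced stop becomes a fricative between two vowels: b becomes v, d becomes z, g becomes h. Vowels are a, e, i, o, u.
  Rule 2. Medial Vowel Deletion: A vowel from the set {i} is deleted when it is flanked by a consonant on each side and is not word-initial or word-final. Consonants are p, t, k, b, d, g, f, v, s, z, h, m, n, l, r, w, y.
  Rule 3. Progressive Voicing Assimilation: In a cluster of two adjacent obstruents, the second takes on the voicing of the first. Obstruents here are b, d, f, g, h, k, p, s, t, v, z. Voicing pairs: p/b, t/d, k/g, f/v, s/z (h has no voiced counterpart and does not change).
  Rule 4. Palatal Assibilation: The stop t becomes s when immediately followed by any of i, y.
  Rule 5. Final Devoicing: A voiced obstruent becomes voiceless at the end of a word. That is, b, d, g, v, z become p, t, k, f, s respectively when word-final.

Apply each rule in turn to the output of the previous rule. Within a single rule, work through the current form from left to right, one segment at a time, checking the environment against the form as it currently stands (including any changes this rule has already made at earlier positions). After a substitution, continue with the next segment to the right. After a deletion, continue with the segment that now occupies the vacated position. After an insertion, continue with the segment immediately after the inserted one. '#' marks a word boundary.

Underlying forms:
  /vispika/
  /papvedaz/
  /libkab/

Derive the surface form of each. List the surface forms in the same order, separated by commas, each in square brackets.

/vispika/:
  Rule 1 Stop Lenition: no change — [vispika]
  Rule 2 Medial Vowel Deletion: [vispika] → [vspka]
  Rule 3 Progressive Voicing Assimilation: [vspka] → [vzbga]
  Rule 4 Palatal Assibilation: no change — [vzbga]
  Rule 5 Final Devoicing: no change — [vzbga]
/papvedaz/:
  Rule 1 Stop Lenition: [papvedaz] → [papvezaz]
  Rule 2 Medial Vowel Deletion: no change — [papvezaz]
  Rule 3 Progressive Voicing Assimilation: [papvezaz] → [papfezaz]
  Rule 4 Palatal Assibilation: no change — [papfezaz]
  Rule 5 Final Devoicing: [papfezaz] → [papfezas]
/libkab/:
  Rule 1 Stop Lenition: no change — [libkab]
  Rule 2 Medial Vowel Deletion: [libkab] → [lbkab]
  Rule 3 Progressive Voicing Assimilation: [lbkab] → [lbgab]
  Rule 4 Palatal Assibilation: no change — [lbgab]
  Rule 5 Final Devoicing: [lbgab] → [lbgap]

[vzbga], [papfezas], [lbgap]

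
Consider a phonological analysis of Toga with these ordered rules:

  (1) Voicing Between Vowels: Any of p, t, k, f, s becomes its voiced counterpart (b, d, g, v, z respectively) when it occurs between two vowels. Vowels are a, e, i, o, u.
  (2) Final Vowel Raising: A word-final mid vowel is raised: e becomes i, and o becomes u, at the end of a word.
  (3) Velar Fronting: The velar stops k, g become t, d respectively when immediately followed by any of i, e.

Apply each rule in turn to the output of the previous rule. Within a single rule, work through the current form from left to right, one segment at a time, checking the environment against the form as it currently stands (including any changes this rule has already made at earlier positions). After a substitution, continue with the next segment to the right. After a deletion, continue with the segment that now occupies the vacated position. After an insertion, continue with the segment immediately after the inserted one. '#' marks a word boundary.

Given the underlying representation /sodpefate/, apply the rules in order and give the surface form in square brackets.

[sodpevadi]

(1) Voicing Between Vowels: [sodpefate] → [sodpevade]
(2) Final Vowel Raising: [sodpevade] → [sodpevadi]
(3) Velar Fronting: no change — [sodpevadi]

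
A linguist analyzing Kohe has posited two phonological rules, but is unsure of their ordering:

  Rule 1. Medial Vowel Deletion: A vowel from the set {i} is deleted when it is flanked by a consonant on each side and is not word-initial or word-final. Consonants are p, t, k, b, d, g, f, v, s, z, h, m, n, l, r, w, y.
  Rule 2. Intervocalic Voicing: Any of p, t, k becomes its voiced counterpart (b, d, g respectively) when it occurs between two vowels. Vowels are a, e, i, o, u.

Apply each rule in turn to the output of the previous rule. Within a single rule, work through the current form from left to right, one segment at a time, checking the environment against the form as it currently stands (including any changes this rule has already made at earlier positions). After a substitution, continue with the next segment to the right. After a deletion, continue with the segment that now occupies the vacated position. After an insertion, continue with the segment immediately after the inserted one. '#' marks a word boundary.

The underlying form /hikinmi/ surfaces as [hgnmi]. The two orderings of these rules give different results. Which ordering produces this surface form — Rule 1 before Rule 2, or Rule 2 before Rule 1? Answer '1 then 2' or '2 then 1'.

2 then 1

Order 1 then 2:
  1 Medial Vowel Deletion: [hikinmi] → [hknmi]
  2 Intervocalic Voicing: no change — [hknmi]
  result: [hknmi]
Order 2 then 1:
  2 Intervocalic Voicing: [hikinmi] → [higinmi]
  1 Medial Vowel Deletion: [higinmi] → [hgnmi]
  result: [hgnmi]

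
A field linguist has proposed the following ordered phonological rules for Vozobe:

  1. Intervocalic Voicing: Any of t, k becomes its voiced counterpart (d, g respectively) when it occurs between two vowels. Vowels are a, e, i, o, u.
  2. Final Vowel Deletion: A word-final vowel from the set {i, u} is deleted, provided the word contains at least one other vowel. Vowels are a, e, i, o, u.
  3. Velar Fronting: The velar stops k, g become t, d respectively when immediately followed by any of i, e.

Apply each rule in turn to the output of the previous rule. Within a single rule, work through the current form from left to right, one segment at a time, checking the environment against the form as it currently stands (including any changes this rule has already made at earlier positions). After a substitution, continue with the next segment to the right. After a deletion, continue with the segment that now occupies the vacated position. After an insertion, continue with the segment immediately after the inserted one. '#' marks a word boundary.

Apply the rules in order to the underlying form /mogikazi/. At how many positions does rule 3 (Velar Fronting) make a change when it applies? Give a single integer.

1

1 Intervocalic Voicing: [mogikazi] → [mogigazi]
2 Final Vowel Deletion: [mogigazi] → [mogigaz]
3 Velar Fronting: [mogigaz] → [modigaz]
Rule 3 changed 1 position(s).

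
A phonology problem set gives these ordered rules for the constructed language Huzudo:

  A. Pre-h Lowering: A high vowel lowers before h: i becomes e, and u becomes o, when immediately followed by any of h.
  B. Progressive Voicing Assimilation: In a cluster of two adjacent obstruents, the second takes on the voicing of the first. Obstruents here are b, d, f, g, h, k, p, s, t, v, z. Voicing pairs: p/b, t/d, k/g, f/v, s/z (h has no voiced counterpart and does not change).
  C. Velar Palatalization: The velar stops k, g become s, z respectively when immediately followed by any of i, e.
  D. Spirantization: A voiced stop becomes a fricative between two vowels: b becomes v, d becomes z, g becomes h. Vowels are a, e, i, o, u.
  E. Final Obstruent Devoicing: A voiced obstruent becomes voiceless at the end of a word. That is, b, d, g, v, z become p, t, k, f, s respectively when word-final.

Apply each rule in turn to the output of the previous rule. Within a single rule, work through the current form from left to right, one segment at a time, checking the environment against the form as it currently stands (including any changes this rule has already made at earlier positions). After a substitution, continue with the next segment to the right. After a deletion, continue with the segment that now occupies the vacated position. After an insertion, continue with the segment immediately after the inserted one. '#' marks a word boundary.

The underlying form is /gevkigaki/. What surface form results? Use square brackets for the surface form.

A Pre-h Lowering: no change — [gevkigaki]
B Progressive Voicing Assimilation: [gevkigaki] → [gevgigaki]
C Velar Palatalization: [gevgigaki] → [zevzigasi]
D Spirantization: [zevzigasi] → [zevzihasi]
E Final Obstruent Devoicing: no change — [zevzihasi]

[zevzihasi]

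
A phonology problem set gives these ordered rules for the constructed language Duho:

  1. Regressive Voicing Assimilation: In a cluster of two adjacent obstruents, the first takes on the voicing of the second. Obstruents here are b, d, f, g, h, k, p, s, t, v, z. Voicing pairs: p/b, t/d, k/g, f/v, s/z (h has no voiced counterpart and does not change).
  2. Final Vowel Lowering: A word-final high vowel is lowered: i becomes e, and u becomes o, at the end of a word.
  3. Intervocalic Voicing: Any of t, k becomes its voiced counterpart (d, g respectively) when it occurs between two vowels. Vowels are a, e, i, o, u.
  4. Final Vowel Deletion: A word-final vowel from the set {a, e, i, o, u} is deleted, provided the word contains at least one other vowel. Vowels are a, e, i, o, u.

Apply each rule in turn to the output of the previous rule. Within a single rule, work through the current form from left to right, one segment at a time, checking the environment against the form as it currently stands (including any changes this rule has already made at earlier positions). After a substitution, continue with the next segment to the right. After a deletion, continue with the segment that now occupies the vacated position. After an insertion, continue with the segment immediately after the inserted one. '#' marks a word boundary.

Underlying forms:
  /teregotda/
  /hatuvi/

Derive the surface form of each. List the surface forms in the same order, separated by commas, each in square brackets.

/teregotda/:
  1 Regressive Voicing Assimilation: [teregotda] → [teregodda]
  2 Final Vowel Lowering: no change — [teregodda]
  3 Intervocalic Voicing: no change — [teregodda]
  4 Final Vowel Deletion: [teregodda] → [teregodd]
/hatuvi/:
  1 Regressive Voicing Assimilation: no change — [hatuvi]
  2 Final Vowel Lowering: [hatuvi] → [hatuve]
  3 Intervocalic Voicing: [hatuve] → [haduve]
  4 Final Vowel Deletion: [haduve] → [haduv]

[teregodd], [haduv]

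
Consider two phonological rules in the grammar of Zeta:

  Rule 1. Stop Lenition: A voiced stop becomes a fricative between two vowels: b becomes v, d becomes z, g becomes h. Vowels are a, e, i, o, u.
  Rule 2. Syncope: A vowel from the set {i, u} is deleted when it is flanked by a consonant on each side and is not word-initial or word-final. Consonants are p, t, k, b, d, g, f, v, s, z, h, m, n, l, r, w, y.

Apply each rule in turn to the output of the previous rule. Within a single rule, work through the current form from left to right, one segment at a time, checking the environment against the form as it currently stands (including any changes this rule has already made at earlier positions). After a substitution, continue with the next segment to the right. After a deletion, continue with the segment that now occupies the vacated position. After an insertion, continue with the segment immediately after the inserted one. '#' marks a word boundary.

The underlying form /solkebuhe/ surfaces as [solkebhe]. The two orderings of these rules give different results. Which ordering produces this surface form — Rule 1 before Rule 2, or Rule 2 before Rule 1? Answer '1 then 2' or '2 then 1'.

2 then 1

Order 1 then 2:
  1 Stop Lenition: [solkebuhe] → [solkevuhe]
  2 Syncope: [solkevuhe] → [solkevhe]
  result: [solkevhe]
Order 2 then 1:
  2 Syncope: [solkebuhe] → [solkebhe]
  1 Stop Lenition: no change — [solkebhe]
  result: [solkebhe]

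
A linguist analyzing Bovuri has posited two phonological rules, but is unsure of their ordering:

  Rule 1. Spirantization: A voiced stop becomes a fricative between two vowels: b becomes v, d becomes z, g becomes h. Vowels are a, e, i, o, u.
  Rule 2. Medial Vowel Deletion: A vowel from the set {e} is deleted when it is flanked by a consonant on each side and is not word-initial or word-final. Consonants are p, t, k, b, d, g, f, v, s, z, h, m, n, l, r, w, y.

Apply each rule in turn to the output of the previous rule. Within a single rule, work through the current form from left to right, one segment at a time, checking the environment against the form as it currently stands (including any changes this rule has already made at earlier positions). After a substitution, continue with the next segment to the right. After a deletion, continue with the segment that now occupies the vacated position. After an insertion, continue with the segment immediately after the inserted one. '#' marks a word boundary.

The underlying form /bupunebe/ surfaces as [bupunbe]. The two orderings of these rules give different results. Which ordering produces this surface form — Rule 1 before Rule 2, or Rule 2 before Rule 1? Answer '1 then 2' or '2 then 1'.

Order 1 then 2:
  1 Spirantization: [bupunebe] → [bupuneve]
  2 Medial Vowel Deletion: [bupuneve] → [bupunve]
  result: [bupunve]
Order 2 then 1:
  2 Medial Vowel Deletion: [bupunebe] → [bupunbe]
  1 Spirantization: no change — [bupunbe]
  result: [bupunbe]

2 then 1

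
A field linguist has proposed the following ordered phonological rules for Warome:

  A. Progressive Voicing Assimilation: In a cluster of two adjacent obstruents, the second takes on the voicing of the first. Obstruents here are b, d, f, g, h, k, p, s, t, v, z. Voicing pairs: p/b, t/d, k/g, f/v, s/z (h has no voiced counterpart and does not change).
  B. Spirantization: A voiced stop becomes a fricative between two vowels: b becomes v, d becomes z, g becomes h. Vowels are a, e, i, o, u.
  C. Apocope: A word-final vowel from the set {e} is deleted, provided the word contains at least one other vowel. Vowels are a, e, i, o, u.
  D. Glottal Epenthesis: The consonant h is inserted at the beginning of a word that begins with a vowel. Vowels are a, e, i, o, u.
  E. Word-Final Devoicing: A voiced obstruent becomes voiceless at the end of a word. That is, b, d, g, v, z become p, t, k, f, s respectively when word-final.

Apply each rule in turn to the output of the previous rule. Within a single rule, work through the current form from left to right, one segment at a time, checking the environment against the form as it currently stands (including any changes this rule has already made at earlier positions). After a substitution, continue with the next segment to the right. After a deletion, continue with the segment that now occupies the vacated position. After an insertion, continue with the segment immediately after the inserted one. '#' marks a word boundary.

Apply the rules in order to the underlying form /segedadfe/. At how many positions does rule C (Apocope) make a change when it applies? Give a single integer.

A Progressive Voicing Assimilation: [segedadfe] → [segedadve]
B Spirantization: [segedadve] → [sehezadve]
C Apocope: [sehezadve] → [sehezadv]
D Glottal Epenthesis: no change — [sehezadv]
E Word-Final Devoicing: [sehezadv] → [sehezadf]
Rule C changed 1 position(s).

1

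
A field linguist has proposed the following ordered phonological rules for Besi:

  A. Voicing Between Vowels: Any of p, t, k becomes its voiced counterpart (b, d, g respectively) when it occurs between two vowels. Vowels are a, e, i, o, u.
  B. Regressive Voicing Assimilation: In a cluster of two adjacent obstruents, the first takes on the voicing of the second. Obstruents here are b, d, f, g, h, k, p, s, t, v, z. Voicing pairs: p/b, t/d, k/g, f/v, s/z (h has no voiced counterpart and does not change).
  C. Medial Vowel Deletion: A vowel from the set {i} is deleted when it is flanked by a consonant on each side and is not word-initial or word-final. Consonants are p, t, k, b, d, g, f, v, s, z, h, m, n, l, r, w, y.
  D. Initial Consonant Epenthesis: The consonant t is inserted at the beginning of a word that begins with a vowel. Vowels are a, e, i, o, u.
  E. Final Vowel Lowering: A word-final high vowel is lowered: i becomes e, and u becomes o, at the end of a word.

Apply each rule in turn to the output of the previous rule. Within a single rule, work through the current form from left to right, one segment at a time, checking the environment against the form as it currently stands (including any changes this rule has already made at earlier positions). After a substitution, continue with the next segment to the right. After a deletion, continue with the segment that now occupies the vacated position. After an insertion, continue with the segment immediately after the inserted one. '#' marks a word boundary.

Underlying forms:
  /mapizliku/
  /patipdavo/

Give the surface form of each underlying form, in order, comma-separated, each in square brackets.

[mabzlgo], [padbdavo]

/mapizliku/:
  A Voicing Between Vowels: [mapizliku] → [mabizligu]
  B Regressive Voicing Assimilation: no change — [mabizligu]
  C Medial Vowel Deletion: [mabizligu] → [mabzlgu]
  D Initial Consonant Epenthesis: no change — [mabzlgu]
  E Final Vowel Lowering: [mabzlgu] → [mabzlgo]
/patipdavo/:
  A Voicing Between Vowels: [patipdavo] → [padipdavo]
  B Regressive Voicing Assimilation: [padipdavo] → [padibdavo]
  C Medial Vowel Deletion: [padibdavo] → [padbdavo]
  D Initial Consonant Epenthesis: no change — [padbdavo]
  E Final Vowel Lowering: no change — [padbdavo]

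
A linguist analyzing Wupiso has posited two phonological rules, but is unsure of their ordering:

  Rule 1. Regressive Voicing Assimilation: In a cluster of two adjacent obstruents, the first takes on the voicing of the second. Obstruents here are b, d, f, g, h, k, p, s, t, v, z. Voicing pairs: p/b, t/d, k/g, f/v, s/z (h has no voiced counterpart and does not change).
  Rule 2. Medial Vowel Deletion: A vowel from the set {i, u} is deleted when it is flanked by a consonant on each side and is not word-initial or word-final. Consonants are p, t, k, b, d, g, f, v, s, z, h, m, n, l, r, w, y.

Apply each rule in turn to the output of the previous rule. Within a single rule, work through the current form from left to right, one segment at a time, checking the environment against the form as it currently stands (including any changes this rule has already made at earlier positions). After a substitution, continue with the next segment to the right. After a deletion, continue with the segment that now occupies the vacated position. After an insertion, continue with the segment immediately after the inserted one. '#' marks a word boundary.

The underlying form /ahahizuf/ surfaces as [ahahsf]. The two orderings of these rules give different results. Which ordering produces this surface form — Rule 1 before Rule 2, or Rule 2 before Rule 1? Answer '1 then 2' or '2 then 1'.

Order 1 then 2:
  1 Regressive Voicing Assimilation: no change — [ahahizuf]
  2 Medial Vowel Deletion: [ahahizuf] → [ahahzf]
  result: [ahahzf]
Order 2 then 1:
  2 Medial Vowel Deletion: [ahahizuf] → [ahahzf]
  1 Regressive Voicing Assimilation: [ahahzf] → [ahahsf]
  result: [ahahsf]

2 then 1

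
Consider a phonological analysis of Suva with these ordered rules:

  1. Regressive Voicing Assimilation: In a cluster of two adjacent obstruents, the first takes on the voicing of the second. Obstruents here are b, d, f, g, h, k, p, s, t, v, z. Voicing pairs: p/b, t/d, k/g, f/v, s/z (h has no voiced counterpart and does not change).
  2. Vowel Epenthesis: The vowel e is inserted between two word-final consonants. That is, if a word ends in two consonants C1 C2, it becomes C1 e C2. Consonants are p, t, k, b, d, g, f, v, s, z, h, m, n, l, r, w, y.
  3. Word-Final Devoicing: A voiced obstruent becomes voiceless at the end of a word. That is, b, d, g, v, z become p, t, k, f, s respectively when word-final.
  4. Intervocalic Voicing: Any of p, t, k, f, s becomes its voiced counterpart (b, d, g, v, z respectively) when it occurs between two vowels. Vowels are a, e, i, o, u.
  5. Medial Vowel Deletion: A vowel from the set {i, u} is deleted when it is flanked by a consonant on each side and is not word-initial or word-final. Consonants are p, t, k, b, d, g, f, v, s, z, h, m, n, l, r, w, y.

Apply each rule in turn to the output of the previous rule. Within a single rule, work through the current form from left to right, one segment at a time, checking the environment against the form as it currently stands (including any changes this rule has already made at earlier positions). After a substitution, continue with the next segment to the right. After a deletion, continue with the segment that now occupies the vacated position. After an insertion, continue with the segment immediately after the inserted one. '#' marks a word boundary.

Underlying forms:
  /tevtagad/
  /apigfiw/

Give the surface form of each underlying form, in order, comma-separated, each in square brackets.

[teftagat], [abkfw]

/tevtagad/:
  1 Regressive Voicing Assimilation: [tevtagad] → [teftagad]
  2 Vowel Epenthesis: no change — [teftagad]
  3 Word-Final Devoicing: [teftagad] → [teftagat]
  4 Intervocalic Voicing: no change — [teftagat]
  5 Medial Vowel Deletion: no change — [teftagat]
/apigfiw/:
  1 Regressive Voicing Assimilation: [apigfiw] → [apikfiw]
  2 Vowel Epenthesis: no change — [apikfiw]
  3 Word-Final Devoicing: no change — [apikfiw]
  4 Intervocalic Voicing: [apikfiw] → [abikfiw]
  5 Medial Vowel Deletion: [abikfiw] → [abkfw]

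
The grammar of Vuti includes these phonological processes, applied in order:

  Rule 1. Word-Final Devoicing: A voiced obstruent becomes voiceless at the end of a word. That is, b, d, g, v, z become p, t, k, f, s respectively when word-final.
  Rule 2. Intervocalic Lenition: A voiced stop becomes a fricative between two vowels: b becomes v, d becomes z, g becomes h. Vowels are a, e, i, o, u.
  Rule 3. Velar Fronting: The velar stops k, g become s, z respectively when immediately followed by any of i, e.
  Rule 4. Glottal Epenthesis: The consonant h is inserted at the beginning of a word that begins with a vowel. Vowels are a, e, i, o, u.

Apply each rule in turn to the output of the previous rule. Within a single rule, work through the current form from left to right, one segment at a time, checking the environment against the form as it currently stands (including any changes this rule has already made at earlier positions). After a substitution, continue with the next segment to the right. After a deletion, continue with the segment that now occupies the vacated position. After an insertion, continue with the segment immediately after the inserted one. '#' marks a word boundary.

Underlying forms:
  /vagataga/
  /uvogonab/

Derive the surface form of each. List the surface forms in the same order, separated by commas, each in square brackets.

[vahataha], [huvohonap]

/vagataga/:
  Rule 1 Word-Final Devoicing: no change — [vagataga]
  Rule 2 Intervocalic Lenition: [vagataga] → [vahataha]
  Rule 3 Velar Fronting: no change — [vahataha]
  Rule 4 Glottal Epenthesis: no change — [vahataha]
/uvogonab/:
  Rule 1 Word-Final Devoicing: [uvogonab] → [uvogonap]
  Rule 2 Intervocalic Lenition: [uvogonap] → [uvohonap]
  Rule 3 Velar Fronting: no change — [uvohonap]
  Rule 4 Glottal Epenthesis: [uvohonap] → [huvohonap]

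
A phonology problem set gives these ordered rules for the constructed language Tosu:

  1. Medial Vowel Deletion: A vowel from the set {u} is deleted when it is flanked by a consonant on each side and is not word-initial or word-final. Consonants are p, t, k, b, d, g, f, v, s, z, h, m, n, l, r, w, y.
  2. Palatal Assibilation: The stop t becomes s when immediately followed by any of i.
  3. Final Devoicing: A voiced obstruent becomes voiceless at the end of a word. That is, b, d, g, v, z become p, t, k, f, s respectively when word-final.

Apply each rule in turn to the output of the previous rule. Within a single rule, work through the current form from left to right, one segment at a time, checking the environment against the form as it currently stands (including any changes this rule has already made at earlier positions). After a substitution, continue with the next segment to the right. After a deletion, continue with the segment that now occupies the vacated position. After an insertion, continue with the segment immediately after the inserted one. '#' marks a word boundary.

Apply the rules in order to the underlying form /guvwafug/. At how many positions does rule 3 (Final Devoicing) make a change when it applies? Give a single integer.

1 Medial Vowel Deletion: [guvwafug] → [gvwafg]
2 Palatal Assibilation: no change — [gvwafg]
3 Final Devoicing: [gvwafg] → [gvwafk]
Rule 3 changed 1 position(s).

1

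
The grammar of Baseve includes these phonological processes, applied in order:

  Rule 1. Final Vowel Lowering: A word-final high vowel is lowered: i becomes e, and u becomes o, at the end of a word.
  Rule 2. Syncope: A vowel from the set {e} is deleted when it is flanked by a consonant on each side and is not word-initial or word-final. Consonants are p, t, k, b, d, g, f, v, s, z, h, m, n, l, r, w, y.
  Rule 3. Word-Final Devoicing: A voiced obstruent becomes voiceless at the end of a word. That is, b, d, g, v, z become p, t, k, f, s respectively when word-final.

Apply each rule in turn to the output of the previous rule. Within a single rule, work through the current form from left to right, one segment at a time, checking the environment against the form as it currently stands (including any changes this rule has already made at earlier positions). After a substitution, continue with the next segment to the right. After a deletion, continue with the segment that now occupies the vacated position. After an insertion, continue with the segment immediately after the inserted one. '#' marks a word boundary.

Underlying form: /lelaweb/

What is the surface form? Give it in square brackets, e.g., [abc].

[llawp]

Rule 1 Final Vowel Lowering: no change — [lelaweb]
Rule 2 Syncope: [lelaweb] → [llawb]
Rule 3 Word-Final Devoicing: [llawb] → [llawp]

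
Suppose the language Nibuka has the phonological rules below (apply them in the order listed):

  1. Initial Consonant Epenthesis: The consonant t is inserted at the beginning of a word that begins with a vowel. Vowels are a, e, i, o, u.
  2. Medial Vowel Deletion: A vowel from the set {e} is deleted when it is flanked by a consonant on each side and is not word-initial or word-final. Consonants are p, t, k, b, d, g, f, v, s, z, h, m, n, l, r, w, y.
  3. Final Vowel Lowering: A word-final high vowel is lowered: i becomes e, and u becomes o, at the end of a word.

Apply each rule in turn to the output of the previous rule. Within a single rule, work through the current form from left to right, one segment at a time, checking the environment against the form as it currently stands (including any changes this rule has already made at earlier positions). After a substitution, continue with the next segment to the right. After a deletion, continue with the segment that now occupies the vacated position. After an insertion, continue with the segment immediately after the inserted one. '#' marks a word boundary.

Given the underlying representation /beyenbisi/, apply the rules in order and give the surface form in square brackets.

[bynbise]

1 Initial Consonant Epenthesis: no change — [beyenbisi]
2 Medial Vowel Deletion: [beyenbisi] → [bynbisi]
3 Final Vowel Lowering: [bynbisi] → [bynbise]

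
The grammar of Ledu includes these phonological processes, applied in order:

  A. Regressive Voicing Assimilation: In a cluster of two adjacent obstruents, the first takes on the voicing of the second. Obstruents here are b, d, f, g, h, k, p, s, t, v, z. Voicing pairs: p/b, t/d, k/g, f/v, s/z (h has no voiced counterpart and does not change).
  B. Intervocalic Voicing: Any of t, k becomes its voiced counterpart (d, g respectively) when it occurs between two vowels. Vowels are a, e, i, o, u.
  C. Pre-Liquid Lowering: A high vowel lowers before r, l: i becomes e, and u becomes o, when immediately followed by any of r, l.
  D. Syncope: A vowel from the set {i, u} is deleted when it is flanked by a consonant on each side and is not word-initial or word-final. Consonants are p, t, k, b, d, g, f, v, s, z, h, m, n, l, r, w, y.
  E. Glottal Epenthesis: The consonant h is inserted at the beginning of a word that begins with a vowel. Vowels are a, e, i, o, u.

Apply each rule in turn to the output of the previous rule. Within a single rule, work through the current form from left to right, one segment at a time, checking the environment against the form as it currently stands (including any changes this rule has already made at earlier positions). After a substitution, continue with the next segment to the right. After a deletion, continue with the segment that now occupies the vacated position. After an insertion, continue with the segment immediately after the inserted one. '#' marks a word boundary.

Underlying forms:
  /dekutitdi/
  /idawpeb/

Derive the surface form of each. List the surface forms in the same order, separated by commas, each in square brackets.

[degdddi], [hidawpeb]

/dekutitdi/:
  A Regressive Voicing Assimilation: [dekutitdi] → [dekutiddi]
  B Intervocalic Voicing: [dekutiddi] → [degudiddi]
  C Pre-Liquid Lowering: no change — [degudiddi]
  D Syncope: [degudiddi] → [degdddi]
  E Glottal Epenthesis: no change — [degdddi]
/idawpeb/:
  A Regressive Voicing Assimilation: no change — [idawpeb]
  B Intervocalic Voicing: no change — [idawpeb]
  C Pre-Liquid Lowering: no change — [idawpeb]
  D Syncope: no change — [idawpeb]
  E Glottal Epenthesis: [idawpeb] → [hidawpeb]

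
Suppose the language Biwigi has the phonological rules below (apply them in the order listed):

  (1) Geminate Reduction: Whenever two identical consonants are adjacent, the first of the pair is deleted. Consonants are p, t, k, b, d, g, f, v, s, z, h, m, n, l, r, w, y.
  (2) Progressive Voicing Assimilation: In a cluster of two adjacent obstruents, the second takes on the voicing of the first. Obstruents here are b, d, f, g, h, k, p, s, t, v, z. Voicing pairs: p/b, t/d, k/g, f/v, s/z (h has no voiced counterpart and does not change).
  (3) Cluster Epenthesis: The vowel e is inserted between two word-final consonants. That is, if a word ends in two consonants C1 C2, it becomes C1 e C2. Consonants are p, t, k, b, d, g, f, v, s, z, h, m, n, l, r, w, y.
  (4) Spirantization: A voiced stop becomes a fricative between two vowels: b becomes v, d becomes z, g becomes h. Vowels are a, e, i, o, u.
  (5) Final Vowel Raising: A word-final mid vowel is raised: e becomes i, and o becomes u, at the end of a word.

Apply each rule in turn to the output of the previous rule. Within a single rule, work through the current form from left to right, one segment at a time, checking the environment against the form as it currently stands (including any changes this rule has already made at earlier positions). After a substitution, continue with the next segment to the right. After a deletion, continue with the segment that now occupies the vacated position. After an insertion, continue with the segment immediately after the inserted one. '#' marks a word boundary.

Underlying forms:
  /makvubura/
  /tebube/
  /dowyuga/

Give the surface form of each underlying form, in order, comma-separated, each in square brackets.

/makvubura/:
  (1) Geminate Reduction: no change — [makvubura]
  (2) Progressive Voicing Assimilation: [makvubura] → [makfubura]
  (3) Cluster Epenthesis: no change — [makfubura]
  (4) Spirantization: [makfubura] → [makfuvura]
  (5) Final Vowel Raising: no change — [makfuvura]
/tebube/:
  (1) Geminate Reduction: no change — [tebube]
  (2) Progressive Voicing Assimilation: no change — [tebube]
  (3) Cluster Epenthesis: no change — [tebube]
  (4) Spirantization: [tebube] → [tevuve]
  (5) Final Vowel Raising: [tevuve] → [tevuvi]
/dowyuga/:
  (1) Geminate Reduction: no change — [dowyuga]
  (2) Progressive Voicing Assimilation: no change — [dowyuga]
  (3) Cluster Epenthesis: no change — [dowyuga]
  (4) Spirantization: [dowyuga] → [dowyuha]
  (5) Final Vowel Raising: no change — [dowyuha]

[makfuvura], [tevuvi], [dowyuha]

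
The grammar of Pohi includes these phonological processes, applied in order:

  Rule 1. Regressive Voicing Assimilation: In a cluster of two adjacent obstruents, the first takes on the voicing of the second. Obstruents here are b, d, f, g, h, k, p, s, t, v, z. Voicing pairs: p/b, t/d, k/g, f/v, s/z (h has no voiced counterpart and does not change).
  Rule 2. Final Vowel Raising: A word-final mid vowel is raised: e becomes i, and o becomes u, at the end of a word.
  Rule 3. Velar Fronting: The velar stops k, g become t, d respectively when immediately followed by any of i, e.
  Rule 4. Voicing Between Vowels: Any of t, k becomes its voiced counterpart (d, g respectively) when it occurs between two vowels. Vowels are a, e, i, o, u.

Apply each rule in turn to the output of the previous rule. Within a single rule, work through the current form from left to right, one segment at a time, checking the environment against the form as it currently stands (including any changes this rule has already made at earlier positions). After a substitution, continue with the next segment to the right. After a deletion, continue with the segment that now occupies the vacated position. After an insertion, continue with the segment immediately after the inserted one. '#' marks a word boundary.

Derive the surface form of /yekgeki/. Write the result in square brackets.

[yegdedi]

Rule 1 Regressive Voicing Assimilation: [yekgeki] → [yeggeki]
Rule 2 Final Vowel Raising: no change — [yeggeki]
Rule 3 Velar Fronting: [yeggeki] → [yegdeti]
Rule 4 Voicing Between Vowels: [yegdeti] → [yegdedi]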